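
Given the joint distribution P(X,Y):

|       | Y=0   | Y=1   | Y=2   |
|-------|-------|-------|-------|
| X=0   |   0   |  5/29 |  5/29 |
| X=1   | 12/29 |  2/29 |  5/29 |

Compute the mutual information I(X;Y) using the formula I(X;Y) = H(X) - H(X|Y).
0.3762 bits

I(X;Y) = H(X) - H(X|Y)

Marginal of X (row sums):
  P(X=0) = 0 + 5/29 + 5/29 = 10/29
  P(X=1) = 12/29 + 2/29 + 5/29 = 19/29
H(X) = -[(10/29)·log₂(10/29) + (19/29)·log₂(19/29)]
  = 0.5297 + 0.3997 = 0.9294 bits

Marginal of Y (column sums):
  P(Y=0) = 0 + 12/29 = 12/29
  P(Y=1) = 5/29 + 2/29 = 7/29
  P(Y=2) = 5/29 + 5/29 = 10/29
H(X|Y) = Σ_y P(y)·H(X|Y=y):
  Y=0: P(Y=0) = 12/29, P(X|Y=0) = (0, 1) → H(X|Y=0) = 0.0000
  Y=1: P(Y=1) = 7/29, P(X|Y=1) = (5/7, 2/7) → H(X|Y=1) = 0.8631
  Y=2: P(Y=2) = 10/29, P(X|Y=2) = (1/2, 1/2) → H(X|Y=2) = 1.0000
H(X|Y) = (12/29)·0.0000 + (7/29)·0.8631 + (10/29)·1.0000 = 0.5532 bits

I(X;Y) = H(X) - H(X|Y) = 0.9294 - 0.5532 = 0.3762 bits

Cross-check via I(X;Y) = H(X) + H(Y) - H(X,Y): computing H(Y) from the column sums and H(X,Y) from the 6 cells in the same way gives H(Y) = 1.5514 bits and H(X,Y) = 2.1046 bits, so
I(X;Y) = 0.9294 + 1.5514 - 2.1046 = 0.3762 bits ✓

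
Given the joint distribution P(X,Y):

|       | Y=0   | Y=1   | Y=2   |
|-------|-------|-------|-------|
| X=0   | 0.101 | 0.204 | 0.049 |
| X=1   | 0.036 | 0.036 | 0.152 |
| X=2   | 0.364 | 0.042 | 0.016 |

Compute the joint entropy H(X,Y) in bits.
2.5918 bits

H(X,Y) = -Σ_{x,y} P(x,y) log₂ P(x,y). Per-cell terms -P(x,y)·log₂P(x,y):
  X=0: 0.33406, 0.46785, 0.21320
  X=1: 0.17265, 0.17265, 0.41311
  X=2: 0.53071, 0.19209, 0.09545
Sum of the 9 terms: H(X,Y) = 2.5918 bits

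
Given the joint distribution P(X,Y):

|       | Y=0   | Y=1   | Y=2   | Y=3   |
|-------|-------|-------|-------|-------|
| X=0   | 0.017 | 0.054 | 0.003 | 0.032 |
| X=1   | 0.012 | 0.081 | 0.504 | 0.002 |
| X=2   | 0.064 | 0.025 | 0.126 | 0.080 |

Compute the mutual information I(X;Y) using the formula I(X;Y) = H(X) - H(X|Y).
0.3694 bits

I(X;Y) = H(X) - H(X|Y)

Marginal of X (row sums):
  P(X=0) = 0.017 + 0.054 + 0.003 + 0.032 = 0.106
  P(X=1) = 0.012 + 0.081 + 0.504 + 0.002 = 0.599
  P(X=2) = 0.064 + 0.025 + 0.126 + 0.080 = 0.295
H(X) = -[0.106·log₂(0.106) + 0.599·log₂(0.599) + 0.295·log₂(0.295)]
  = 0.343214 + 0.442884 + 0.519558 = 1.30566 bits

Marginal of Y (column sums):
  P(Y=0) = 0.017 + 0.012 + 0.064 = 0.093
  P(Y=1) = 0.054 + 0.081 + 0.025 = 0.160
  P(Y=2) = 0.003 + 0.504 + 0.126 = 0.633
  P(Y=3) = 0.032 + 0.002 + 0.080 = 0.114
H(X|Y) = Σ_y P(y)·H(X|Y=y):
  Y=0: P(Y=0) = 0.093, P(X|Y=0) = (17/93, 4/31, 64/93) → H(X|Y=0) = 1.200380
  Y=1: P(Y=1) = 0.160, P(X|Y=1) = (27/80, 81/160, 5/32) → H(X|Y=1) = 1.444502
  Y=2: P(Y=2) = 0.633, P(X|Y=2) = (1/211, 168/211, 42/211) → H(X|Y=2) = 0.761921
  Y=3: P(Y=3) = 0.114, P(X|Y=3) = (16/57, 1/57, 40/57) → H(X|Y=3) = 0.975397
H(X|Y) = 0.093·1.200380 + 0.160·1.444502 + 0.633·0.761921 + 0.114·0.975397 = 0.93625 bits

I(X;Y) = H(X) - H(X|Y) = 1.30566 - 0.93625 = 0.3694 bits

Cross-check via I(X;Y) = H(X) + H(Y) - H(X,Y): computing H(Y) from the column sums and H(X,Y) from the 12 cells in the same way gives H(Y) = 1.51645 bits and H(X,Y) = 2.45269 bits, so
I(X;Y) = 1.30566 + 1.51645 - 2.45269 = 0.3694 bits ✓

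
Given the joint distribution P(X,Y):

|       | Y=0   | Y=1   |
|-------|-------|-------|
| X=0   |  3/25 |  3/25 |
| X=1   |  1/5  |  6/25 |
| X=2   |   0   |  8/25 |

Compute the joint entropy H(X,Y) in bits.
2.2187 bits

H(X,Y) = -Σ_{x,y} P(x,y) log₂ P(x,y). Per-cell terms -P(x,y)·log₂P(x,y):
  X=0: 0.3671, 0.3671
  X=1: 0.4644, 0.4941
  X=2: 0.0000, 0.5260
  (cells with P = 0 contribute 0)
Sum of the 6 terms: H(X,Y) = 2.2187 bits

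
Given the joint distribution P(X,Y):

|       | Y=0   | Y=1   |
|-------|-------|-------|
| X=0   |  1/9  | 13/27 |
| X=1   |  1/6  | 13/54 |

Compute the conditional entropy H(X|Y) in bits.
0.9329 bits

H(X|Y) = H(X,Y) - H(Y)

H(X,Y) = -Σ_{x,y} P(x,y) log₂ P(x,y). Per-cell terms -P(x,y)·log₂P(x,y):
  X=0: 0.3522, 0.5077
  X=1: 0.4308, 0.4946
Sum of the 4 terms: H(X,Y) = 1.7853 bits

Marginal of Y (column sums):
  P(Y=0) = 1/9 + 1/6 = 5/18
  P(Y=1) = 13/27 + 13/54 = 13/18
H(Y) = -[(5/18)·log₂(5/18) + (13/18)·log₂(13/18)]
  = 0.5133 + 0.3391 = 0.8524 bits

H(X|Y) = H(X,Y) - H(Y) = 1.7853 - 0.8524 = 0.9329 bits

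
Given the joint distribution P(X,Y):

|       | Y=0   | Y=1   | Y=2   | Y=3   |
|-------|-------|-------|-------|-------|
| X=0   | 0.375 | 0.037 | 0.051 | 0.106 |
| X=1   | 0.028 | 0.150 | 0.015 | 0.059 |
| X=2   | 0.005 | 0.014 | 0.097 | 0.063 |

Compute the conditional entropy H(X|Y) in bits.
0.9519 bits

H(X|Y) = H(X,Y) - H(Y)

H(X,Y) = -Σ_{x,y} P(x,y) log₂ P(x,y). Per-cell terms -P(x,y)·log₂P(x,y):
  X=0: 0.53064, 0.17598, 0.21896, 0.34321
  X=1: 0.14444, 0.41054, 0.09088, 0.24091
  X=2: 0.03822, 0.08622, 0.32649, 0.25128
Sum of the 12 terms: H(X,Y) = 2.85777 bits

Marginal of Y (column sums):
  P(Y=0) = 0.375 + 0.028 + 0.005 = 0.408
  P(Y=1) = 0.037 + 0.150 + 0.014 = 0.201
  P(Y=2) = 0.051 + 0.015 + 0.097 = 0.163
  P(Y=3) = 0.106 + 0.059 + 0.063 = 0.228
H(Y) = -[0.408·log₂(0.408) + 0.201·log₂(0.201) + 0.163·log₂(0.163) + 0.228·log₂(0.228)]
  = 0.52769 + 0.46526 + 0.42658 + 0.48630 = 1.90583 bits

H(X|Y) = H(X,Y) - H(Y) = 2.85777 - 1.90583 = 0.9519 bits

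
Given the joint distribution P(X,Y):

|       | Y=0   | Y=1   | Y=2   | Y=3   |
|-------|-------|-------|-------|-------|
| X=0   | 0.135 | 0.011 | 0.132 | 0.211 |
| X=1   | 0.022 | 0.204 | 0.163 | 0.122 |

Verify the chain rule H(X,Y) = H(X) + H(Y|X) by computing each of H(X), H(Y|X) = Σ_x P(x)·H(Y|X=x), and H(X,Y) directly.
H(X) = 0.9997 bits, H(Y|X) = 1.7070 bits, H(X,Y) = 2.7067 bits

Marginal of X (row sums):
  P(X=0) = 0.135 + 0.011 + 0.132 + 0.211 = 0.489
  P(X=1) = 0.022 + 0.204 + 0.163 + 0.122 = 0.511
H(X) = -[0.489·log₂(0.489) + 0.511·log₂(0.511)]
  = 0.504694 + 0.494957 = 0.9997 bits

H(Y|X) = Σ_x P(x)·H(Y|X=x):
  X=0: P(X=0) = 0.489, P(Y|X=0) = (45/163, 11/489, 44/163, 211/489) → H(Y|X=0) = 1.668996
  X=1: P(X=1) = 0.511, P(Y|X=1) = (22/511, 204/511, 163/511, 122/511) → H(Y|X=1) = 1.743413
H(Y|X) = 0.489·1.668996 + 0.511·1.743413 = 1.7070 bits

H(X,Y) = -Σ_{x,y} P(x,y) log₂ P(x,y). Per-cell terms -P(x,y)·log₂P(x,y):
  X=0: 0.390011, 0.071570, 0.385624, 0.473629
  X=1: 0.121140, 0.467845, 0.426580, 0.370276
Sum of the 8 terms: H(X,Y) = 2.7067 bits

Chain rule check:
  H(X) + H(Y|X) = 0.9997 + 1.7070 = 2.7067 bits
  H(X,Y) = 2.7067 bits
✓ Chain rule verified.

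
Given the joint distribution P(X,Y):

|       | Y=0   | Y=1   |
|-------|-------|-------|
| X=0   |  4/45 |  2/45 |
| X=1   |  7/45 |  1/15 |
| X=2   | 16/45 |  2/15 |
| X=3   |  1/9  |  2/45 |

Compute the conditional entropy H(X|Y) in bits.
1.7907 bits

H(X|Y) = H(X,Y) - H(Y)

H(X,Y) = -Σ_{x,y} P(x,y) log₂ P(x,y). Per-cell terms -P(x,y)·log₂P(x,y):
  X=0: 0.310387, 0.199638
  X=1: 0.417589, 0.260459
  X=2: 0.530437, 0.387585
  X=3: 0.352214, 0.199638
Sum of the 8 terms: H(X,Y) = 2.65795 bits

Marginal of Y (column sums):
  P(Y=0) = 4/45 + 7/45 + 16/45 + 1/9 = 32/45
  P(Y=1) = 2/45 + 1/15 + 2/15 + 2/45 = 13/45
H(Y) = -[(32/45)·log₂(32/45) + (13/45)·log₂(13/45)]
  = 0.349762 + 0.517519 = 0.86728 bits

H(X|Y) = H(X,Y) - H(Y) = 2.65795 - 0.86728 = 1.7907 bits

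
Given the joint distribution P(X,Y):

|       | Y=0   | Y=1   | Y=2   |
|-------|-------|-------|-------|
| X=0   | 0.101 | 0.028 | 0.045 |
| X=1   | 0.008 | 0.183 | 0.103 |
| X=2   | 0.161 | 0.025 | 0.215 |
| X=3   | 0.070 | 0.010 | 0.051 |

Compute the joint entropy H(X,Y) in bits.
3.1097 bits

H(X,Y) = -Σ_{x,y} P(x,y) log₂ P(x,y). Per-cell terms -P(x,y)·log₂P(x,y):
  X=0: 0.3341, 0.1444, 0.2013
  X=1: 0.0557, 0.4484, 0.3378
  X=2: 0.4242, 0.1330, 0.4768
  X=3: 0.2686, 0.0664, 0.2190
Sum of the 12 terms: H(X,Y) = 3.1097 bits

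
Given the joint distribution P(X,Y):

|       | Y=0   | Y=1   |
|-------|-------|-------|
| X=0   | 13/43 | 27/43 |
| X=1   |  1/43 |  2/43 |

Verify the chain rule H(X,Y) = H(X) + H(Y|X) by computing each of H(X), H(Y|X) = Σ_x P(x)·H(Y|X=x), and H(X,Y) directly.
H(X) = 0.3651 bits, H(Y|X) = 0.9103 bits, H(X,Y) = 1.2754 bits

Marginal of X (row sums):
  P(X=0) = 13/43 + 27/43 = 40/43
  P(X=1) = 1/43 + 2/43 = 3/43
H(X) = -[(40/43)·log₂(40/43) + (3/43)·log₂(3/43)]
  = 0.09706 + 0.26800 = 0.3651 bits

H(Y|X) = Σ_x P(x)·H(Y|X=x):
  X=0: P(X=0) = 40/43, P(Y|X=0) = (13/40, 27/40) → H(Y|X=0) = 0.90974
  X=1: P(X=1) = 3/43, P(Y|X=1) = (1/3, 2/3) → H(Y|X=1) = 0.91830
H(Y|X) = (40/43)·0.90974 + (3/43)·0.91830 = 0.9103 bits

H(X,Y) = -Σ_{x,y} P(x,y) log₂ P(x,y). Per-cell terms -P(x,y)·log₂P(x,y):
  X=0: 0.52176, 0.42156
  X=1: 0.12619, 0.20587
Sum of the 4 terms: H(X,Y) = 1.2754 bits

Chain rule check:
  H(X) + H(Y|X) = 0.3651 + 0.9103 = 1.2754 bits
  H(X,Y) = 1.2754 bits
✓ Chain rule verified.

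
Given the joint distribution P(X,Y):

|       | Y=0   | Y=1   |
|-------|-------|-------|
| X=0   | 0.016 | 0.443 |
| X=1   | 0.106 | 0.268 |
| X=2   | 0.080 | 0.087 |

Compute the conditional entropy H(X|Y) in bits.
1.3402 bits

H(X|Y) = H(X,Y) - H(Y)

H(X,Y) = -Σ_{x,y} P(x,y) log₂ P(x,y). Per-cell terms -P(x,y)·log₂P(x,y):
  X=0: 0.09545, 0.52036
  X=1: 0.34321, 0.50912
  X=2: 0.29151, 0.30649
Sum of the 6 terms: H(X,Y) = 2.0661 bits

Marginal of Y (column sums):
  P(Y=0) = 0.016 + 0.106 + 0.080 = 0.202
  P(Y=1) = 0.443 + 0.268 + 0.087 = 0.798
H(Y) = -[0.202·log₂(0.202) + 0.798·log₂(0.798)]
  = 0.46613 + 0.25978 = 0.7259 bits

H(X|Y) = H(X,Y) - H(Y) = 2.0661 - 0.7259 = 1.3402 bits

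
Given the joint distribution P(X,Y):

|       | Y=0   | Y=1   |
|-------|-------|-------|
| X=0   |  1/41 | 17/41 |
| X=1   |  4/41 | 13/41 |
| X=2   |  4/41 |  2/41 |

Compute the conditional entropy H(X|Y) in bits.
1.2911 bits

H(X|Y) = H(X,Y) - H(Y)

H(X,Y) = -Σ_{x,y} P(x,y) log₂ P(x,y). Per-cell terms -P(x,y)·log₂P(x,y):
  X=0: 0.13067, 0.52662
  X=1: 0.32757, 0.52543
  X=2: 0.32757, 0.21256
Sum of the 6 terms: H(X,Y) = 2.0504 bits

Marginal of Y (column sums):
  P(Y=0) = 1/41 + 4/41 + 4/41 = 9/41
  P(Y=1) = 17/41 + 13/41 + 2/41 = 32/41
H(Y) = -[(9/41)·log₂(9/41) + (32/41)·log₂(32/41)]
  = 0.48021 + 0.27906 = 0.7593 bits

H(X|Y) = H(X,Y) - H(Y) = 2.0504 - 0.7593 = 1.2911 bits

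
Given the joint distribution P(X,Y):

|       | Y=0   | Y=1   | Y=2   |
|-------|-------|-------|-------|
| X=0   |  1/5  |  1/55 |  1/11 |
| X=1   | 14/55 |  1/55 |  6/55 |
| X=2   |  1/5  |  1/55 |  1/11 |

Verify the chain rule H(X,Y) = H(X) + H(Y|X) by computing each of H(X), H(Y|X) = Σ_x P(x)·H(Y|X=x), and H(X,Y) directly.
H(X) = 1.5775 bits, H(Y|X) = 1.1468 bits, H(X,Y) = 2.7243 bits

Marginal of X (row sums):
  P(X=0) = 1/5 + 1/55 + 1/11 = 17/55
  P(X=1) = 14/55 + 1/55 + 6/55 = 21/55
  P(X=2) = 1/5 + 1/55 + 1/11 = 17/55
H(X) = -[(17/55)·log₂(17/55) + (21/55)·log₂(21/55) + (17/55)·log₂(17/55)]
  = 0.52357 + 0.53036 + 0.52357 = 1.5775 bits

H(Y|X) = Σ_x P(x)·H(Y|X=x):
  X=0: P(X=0) = 17/55, P(Y|X=0) = (11/17, 1/17, 5/17) → H(Y|X=0) = 1.16609
  X=1: P(X=1) = 21/55, P(Y|X=1) = (2/3, 1/21, 2/7) → H(Y|X=1) = 1.11552
  X=2: P(X=2) = 17/55, P(Y|X=2) = (11/17, 1/17, 5/17) → H(Y|X=2) = 1.16609
H(Y|X) = (17/55)·1.16609 + (21/55)·1.11552 + (17/55)·1.16609 = 1.1468 bits

H(X,Y) = -Σ_{x,y} P(x,y) log₂ P(x,y). Per-cell terms -P(x,y)·log₂P(x,y):
  X=0: 0.46439, 0.10512, 0.31449
  X=1: 0.50247, 0.10512, 0.34870
  X=2: 0.46439, 0.10512, 0.31449
Sum of the 9 terms: H(X,Y) = 2.7243 bits

Chain rule check:
  H(X) + H(Y|X) = 1.5775 + 1.1468 = 2.7243 bits
  H(X,Y) = 2.7243 bits
✓ Chain rule verified.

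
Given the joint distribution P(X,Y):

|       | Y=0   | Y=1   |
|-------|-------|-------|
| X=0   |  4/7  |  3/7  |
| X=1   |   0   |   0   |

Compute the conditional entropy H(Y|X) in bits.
0.9852 bits

H(Y|X) = H(X,Y) - H(X)

H(X,Y) = -Σ_{x,y} P(x,y) log₂ P(x,y). Per-cell terms -P(x,y)·log₂P(x,y):
  X=0: 0.4613, 0.5239
  X=1: 0.0000, 0.0000
  (cells with P = 0 contribute 0)
Sum of the 4 terms: H(X,Y) = 0.9852 bits

Marginal of X (row sums):
  P(X=0) = 4/7 + 3/7 = 1
  P(X=1) = 0 + 0 = 0
H(X) = -[1·log₂(1)]   (outcomes with P = 0 contribute 0)
  = 0.0000 bits

H(Y|X) = H(X,Y) - H(X) = 0.9852 - 0.0000 = 0.9852 bits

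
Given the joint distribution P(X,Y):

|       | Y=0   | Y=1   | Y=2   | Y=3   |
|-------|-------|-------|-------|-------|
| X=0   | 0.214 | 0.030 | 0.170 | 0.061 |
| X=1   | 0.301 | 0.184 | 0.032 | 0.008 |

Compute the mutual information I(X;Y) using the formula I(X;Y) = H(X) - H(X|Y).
0.2056 bits

I(X;Y) = H(X) - H(X|Y)

Marginal of X (row sums):
  P(X=0) = 0.214 + 0.030 + 0.170 + 0.061 = 0.475
  P(X=1) = 0.301 + 0.184 + 0.032 + 0.008 = 0.525
H(X) = -[0.475·log₂(0.475) + 0.525·log₂(0.525)]
  = 0.51015 + 0.48805 = 0.9982 bits

Marginal of Y (column sums):
  P(Y=0) = 0.214 + 0.301 = 0.515
  P(Y=1) = 0.030 + 0.184 = 0.214
  P(Y=2) = 0.170 + 0.032 = 0.202
  P(Y=3) = 0.061 + 0.008 = 0.069
H(X|Y) = Σ_y P(y)·H(X|Y=y):
  Y=0: P(Y=0) = 0.515, P(X|Y=0) = (214/515, 301/515) → H(X|Y=0) = 0.97932
  Y=1: P(Y=1) = 0.214, P(X|Y=1) = (15/107, 92/107) → H(X|Y=1) = 0.58473
  Y=2: P(Y=2) = 0.202, P(X|Y=2) = (85/101, 16/101) → H(X|Y=2) = 0.63051
  Y=3: P(Y=3) = 0.069, P(X|Y=3) = (61/69, 8/69) → H(X|Y=3) = 0.51758
H(X|Y) = 0.515·0.97932 + 0.214·0.58473 + 0.202·0.63051 + 0.069·0.51758 = 0.7926 bits

I(X;Y) = H(X) - H(X|Y) = 0.9982 - 0.7926 = 0.2056 bits

Cross-check via I(X;Y) = H(X) + H(Y) - H(X,Y): computing H(Y) from the column sums and H(X,Y) from the 8 cells in the same way gives H(Y) = 1.7013 bits and H(X,Y) = 2.4939 bits, so
I(X;Y) = 0.9982 + 1.7013 - 2.4939 = 0.2056 bits ✓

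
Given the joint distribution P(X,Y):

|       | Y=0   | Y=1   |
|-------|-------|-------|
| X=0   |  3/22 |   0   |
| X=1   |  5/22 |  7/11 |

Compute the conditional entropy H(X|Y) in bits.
0.3471 bits

H(X|Y) = H(X,Y) - H(Y)

H(X,Y) = -Σ_{x,y} P(x,y) log₂ P(x,y). Per-cell terms -P(x,y)·log₂P(x,y):
  X=0: 0.39197, 0.00000
  X=1: 0.48580, 0.41496
  (cells with P = 0 contribute 0)
Sum of the 4 terms: H(X,Y) = 1.29273 bits

Marginal of Y (column sums):
  P(Y=0) = 3/22 + 5/22 = 4/11
  P(Y=1) = 0 + 7/11 = 7/11
H(Y) = -[(4/11)·log₂(4/11) + (7/11)·log₂(7/11)]
  = 0.53070 + 0.41496 = 0.94566 bits

H(X|Y) = H(X,Y) - H(Y) = 1.29273 - 0.94566 = 0.3471 bits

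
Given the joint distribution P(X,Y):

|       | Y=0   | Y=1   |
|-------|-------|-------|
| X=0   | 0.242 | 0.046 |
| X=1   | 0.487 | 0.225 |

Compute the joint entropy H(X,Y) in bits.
1.6894 bits

H(X,Y) = -Σ_{x,y} P(x,y) log₂ P(x,y). Per-cell terms -P(x,y)·log₂P(x,y):
  X=0: 0.4954, 0.2043
  X=1: 0.5055, 0.4842
Sum of the 4 terms: H(X,Y) = 1.6894 bits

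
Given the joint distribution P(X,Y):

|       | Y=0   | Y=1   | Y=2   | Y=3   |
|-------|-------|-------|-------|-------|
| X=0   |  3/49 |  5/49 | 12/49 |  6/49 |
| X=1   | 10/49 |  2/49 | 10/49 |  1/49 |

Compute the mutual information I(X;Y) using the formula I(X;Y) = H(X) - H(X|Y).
0.1364 bits

I(X;Y) = H(X) - H(X|Y)

Marginal of X (row sums):
  P(X=0) = 3/49 + 5/49 + 12/49 + 6/49 = 26/49
  P(X=1) = 10/49 + 2/49 + 10/49 + 1/49 = 23/49
H(X) = -[(26/49)·log₂(26/49) + (23/49)·log₂(23/49)]
  = 0.4851 + 0.5122 = 0.9973 bits

Marginal of Y (column sums):
  P(Y=0) = 3/49 + 10/49 = 13/49
  P(Y=1) = 5/49 + 2/49 = 1/7
  P(Y=2) = 12/49 + 10/49 = 22/49
  P(Y=3) = 6/49 + 1/49 = 1/7
H(X|Y) = Σ_y P(y)·H(X|Y=y):
  Y=0: P(Y=0) = 13/49, P(X|Y=0) = (3/13, 10/13) → H(X|Y=0) = 0.7793
  Y=1: P(Y=1) = 1/7, P(X|Y=1) = (5/7, 2/7) → H(X|Y=1) = 0.8631
  Y=2: P(Y=2) = 22/49, P(X|Y=2) = (6/11, 5/11) → H(X|Y=2) = 0.9940
  Y=3: P(Y=3) = 1/7, P(X|Y=3) = (6/7, 1/7) → H(X|Y=3) = 0.5917
H(X|Y) = (13/49)·0.7793 + (1/7)·0.8631 + (22/49)·0.9940 + (1/7)·0.5917 = 0.8609 bits

I(X;Y) = H(X) - H(X|Y) = 0.9973 - 0.8609 = 0.1364 bits

Cross-check via I(X;Y) = H(X) + H(Y) - H(X,Y): computing H(Y) from the column sums and H(X,Y) from the 8 cells in the same way gives H(Y) = 1.8287 bits and H(X,Y) = 2.6896 bits, so
I(X;Y) = 0.9973 + 1.8287 - 2.6896 = 0.1364 bits ✓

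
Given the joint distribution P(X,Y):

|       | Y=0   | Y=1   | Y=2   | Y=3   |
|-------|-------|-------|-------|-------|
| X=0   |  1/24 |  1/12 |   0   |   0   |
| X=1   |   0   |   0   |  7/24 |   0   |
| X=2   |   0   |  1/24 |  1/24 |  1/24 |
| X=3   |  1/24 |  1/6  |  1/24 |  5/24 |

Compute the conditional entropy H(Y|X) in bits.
1.0814 bits

H(Y|X) = H(X,Y) - H(X)

H(X,Y) = -Σ_{x,y} P(x,y) log₂ P(x,y). Per-cell terms -P(x,y)·log₂P(x,y):
  X=0: 0.191040, 0.298747, 0.000000, 0.000000
  X=1: 0.000000, 0.000000, 0.518469, 0.000000
  X=2: 0.000000, 0.191040, 0.191040, 0.191040
  X=3: 0.191040, 0.430827, 0.191040, 0.471466
  (cells with P = 0 contribute 0)
Sum of the 16 terms: H(X,Y) = 2.86575 bits

Marginal of X (row sums):
  P(X=0) = 1/24 + 1/12 + 0 + 0 = 1/8
  P(X=1) = 0 + 0 + 7/24 + 0 = 7/24
  P(X=2) = 0 + 1/24 + 1/24 + 1/24 = 1/8
  P(X=3) = 1/24 + 1/6 + 1/24 + 5/24 = 11/24
H(X) = -[(1/8)·log₂(1/8) + (7/24)·log₂(7/24) + (1/8)·log₂(1/8) + (11/24)·log₂(11/24)]
  = 0.375000 + 0.518469 + 0.375000 + 0.515868 = 1.78434 bits

H(Y|X) = H(X,Y) - H(X) = 2.86575 - 1.78434 = 1.0814 bits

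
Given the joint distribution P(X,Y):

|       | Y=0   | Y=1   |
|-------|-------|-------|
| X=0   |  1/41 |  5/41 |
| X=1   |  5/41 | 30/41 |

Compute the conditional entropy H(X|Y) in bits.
0.6002 bits

H(X|Y) = H(X,Y) - H(Y)

H(X,Y) = -Σ_{x,y} P(x,y) log₂ P(x,y). Per-cell terms -P(x,y)·log₂P(x,y):
  X=0: 0.13067, 0.37020
  X=1: 0.37020, 0.32975
Sum of the 4 terms: H(X,Y) = 1.2008 bits

Marginal of Y (column sums):
  P(Y=0) = 1/41 + 5/41 = 6/41
  P(Y=1) = 5/41 + 30/41 = 35/41
H(Y) = -[(6/41)·log₂(6/41) + (35/41)·log₂(35/41)]
  = 0.40574 + 0.19486 = 0.6006 bits

H(X|Y) = H(X,Y) - H(Y) = 1.2008 - 0.6006 = 0.6002 bits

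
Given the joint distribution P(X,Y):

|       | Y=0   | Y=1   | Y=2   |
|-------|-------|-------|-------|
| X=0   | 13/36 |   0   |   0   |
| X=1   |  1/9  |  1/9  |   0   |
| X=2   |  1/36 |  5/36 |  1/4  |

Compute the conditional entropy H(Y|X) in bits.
0.7351 bits

H(Y|X) = H(X,Y) - H(X)

H(X,Y) = -Σ_{x,y} P(x,y) log₂ P(x,y). Per-cell terms -P(x,y)·log₂P(x,y):
  X=0: 0.5306, 0.0000, 0.0000
  X=1: 0.3522, 0.3522, 0.0000
  X=2: 0.1436, 0.3956, 0.5000
  (cells with P = 0 contribute 0)
Sum of the 9 terms: H(X,Y) = 2.2742 bits

Marginal of X (row sums):
  P(X=0) = 13/36 + 0 + 0 = 13/36
  P(X=1) = 1/9 + 1/9 + 0 = 2/9
  P(X=2) = 1/36 + 5/36 + 1/4 = 5/12
H(X) = -[(13/36)·log₂(13/36) + (2/9)·log₂(2/9) + (5/12)·log₂(5/12)]
  = 0.5306 + 0.4822 + 0.5263 = 1.5391 bits

H(Y|X) = H(X,Y) - H(X) = 2.2742 - 1.5391 = 0.7351 bits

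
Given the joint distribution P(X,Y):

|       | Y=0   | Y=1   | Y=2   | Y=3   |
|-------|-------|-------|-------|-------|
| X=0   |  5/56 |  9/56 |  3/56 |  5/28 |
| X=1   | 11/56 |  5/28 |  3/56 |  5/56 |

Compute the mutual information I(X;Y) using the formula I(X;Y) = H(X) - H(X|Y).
0.0513 bits

I(X;Y) = H(X) - H(X|Y)

Marginal of X (row sums):
  P(X=0) = 5/56 + 9/56 + 3/56 + 5/28 = 27/56
  P(X=1) = 11/56 + 5/28 + 3/56 + 5/56 = 29/56
H(X) = -[(27/56)·log₂(27/56) + (29/56)·log₂(29/56)]
  = 0.507440 + 0.491640 = 0.999080 bits

Marginal of Y (column sums):
  P(Y=0) = 5/56 + 11/56 = 2/7
  P(Y=1) = 9/56 + 5/28 = 19/56
  P(Y=2) = 3/56 + 3/56 = 3/28
  P(Y=3) = 5/28 + 5/56 = 15/56
H(X|Y) = Σ_y P(y)·H(X|Y=y):
  Y=0: P(Y=0) = 2/7, P(X|Y=0) = (5/16, 11/16) → H(X|Y=0) = 0.896038
  Y=1: P(Y=1) = 19/56, P(X|Y=1) = (9/19, 10/19) → H(X|Y=1) = 0.998001
  Y=2: P(Y=2) = 3/28, P(X|Y=2) = (1/2, 1/2) → H(X|Y=2) = 1.000000
  Y=3: P(Y=3) = 15/56, P(X|Y=3) = (2/3, 1/3) → H(X|Y=3) = 0.918296
H(X|Y) = (2/7)·0.896038 + (19/56)·0.998001 + (3/28)·1.000000 + (15/56)·0.918296 = 0.947733 bits

I(X;Y) = H(X) - H(X|Y) = 0.999080 - 0.947733 = 0.0513 bits

Cross-check via I(X;Y) = H(X) + H(Y) - H(X,Y): computing H(Y) from the column sums and H(X,Y) from the 8 cells in the same way gives H(Y) = 1.899788 bits and H(X,Y) = 2.847521 bits, so
I(X;Y) = 0.999080 + 1.899788 - 2.847521 = 0.0513 bits ✓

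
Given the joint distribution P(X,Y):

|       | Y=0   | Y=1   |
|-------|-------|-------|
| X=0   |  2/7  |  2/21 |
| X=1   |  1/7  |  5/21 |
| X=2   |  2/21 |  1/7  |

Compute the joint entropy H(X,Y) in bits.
2.4576 bits

H(X,Y) = -Σ_{x,y} P(x,y) log₂ P(x,y). Per-cell terms -P(x,y)·log₂P(x,y):
  X=0: 0.51639, 0.32308
  X=1: 0.40105, 0.49295
  X=2: 0.32308, 0.40105
Sum of the 6 terms: H(X,Y) = 2.4576 bits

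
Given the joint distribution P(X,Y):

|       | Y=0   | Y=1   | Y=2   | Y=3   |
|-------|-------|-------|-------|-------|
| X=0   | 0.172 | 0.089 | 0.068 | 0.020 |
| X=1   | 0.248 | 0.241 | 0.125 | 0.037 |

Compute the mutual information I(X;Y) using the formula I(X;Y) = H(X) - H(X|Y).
0.0116 bits

I(X;Y) = H(X) - H(X|Y)

Marginal of X (row sums):
  P(X=0) = 0.172 + 0.089 + 0.068 + 0.020 = 0.349
  P(X=1) = 0.248 + 0.241 + 0.125 + 0.037 = 0.651
H(X) = -[0.349·log₂(0.349) + 0.651·log₂(0.651)]
  = 0.530027 + 0.403145 = 0.933172 bits

Marginal of Y (column sums):
  P(Y=0) = 0.172 + 0.248 = 0.420
  P(Y=1) = 0.089 + 0.241 = 0.330
  P(Y=2) = 0.068 + 0.125 = 0.193
  P(Y=3) = 0.020 + 0.037 = 0.057
H(X|Y) = Σ_y P(y)·H(X|Y=y):
  Y=0: P(Y=0) = 0.420, P(X|Y=0) = (43/105, 62/105) → H(X|Y=0) = 0.976250
  Y=1: P(Y=1) = 0.330, P(X|Y=1) = (89/330, 241/330) → H(X|Y=1) = 0.841029
  Y=2: P(Y=2) = 0.193, P(X|Y=2) = (68/193, 125/193) → H(X|Y=2) = 0.936133
  Y=3: P(Y=3) = 0.057, P(X|Y=3) = (20/57, 37/57) → H(X|Y=3) = 0.934849
H(X|Y) = 0.420·0.976250 + 0.330·0.841029 + 0.193·0.936133 + 0.057·0.934849 = 0.921525 bits

I(X;Y) = H(X) - H(X|Y) = 0.933172 - 0.921525 = 0.0116 bits

Cross-check via I(X;Y) = H(X) + H(Y) - H(X,Y): computing H(Y) from the column sums and H(X,Y) from the 8 cells in the same way gives H(Y) = 1.747096 bits and H(X,Y) = 2.668621 bits, so
I(X;Y) = 0.933172 + 1.747096 - 2.668621 = 0.0116 bits ✓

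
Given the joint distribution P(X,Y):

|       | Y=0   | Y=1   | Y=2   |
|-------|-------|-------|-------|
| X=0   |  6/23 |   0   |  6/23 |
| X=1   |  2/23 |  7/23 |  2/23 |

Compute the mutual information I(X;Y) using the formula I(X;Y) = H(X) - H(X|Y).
0.4343 bits

I(X;Y) = H(X) - H(X|Y)

Marginal of X (row sums):
  P(X=0) = 6/23 + 0 + 6/23 = 12/23
  P(X=1) = 2/23 + 7/23 + 2/23 = 11/23
H(X) = -[(12/23)·log₂(12/23) + (11/23)·log₂(11/23)]
  = 0.489704 + 0.508932 = 0.99864 bits

Marginal of Y (column sums):
  P(Y=0) = 6/23 + 2/23 = 8/23
  P(Y=1) = 0 + 7/23 = 7/23
  P(Y=2) = 6/23 + 2/23 = 8/23
H(X|Y) = Σ_y P(y)·H(X|Y=y):
  Y=0: P(Y=0) = 8/23, P(X|Y=0) = (3/4, 1/4) → H(X|Y=0) = 0.811278
  Y=1: P(Y=1) = 7/23, P(X|Y=1) = (0, 1) → H(X|Y=1) = 0.000000
  Y=2: P(Y=2) = 8/23, P(X|Y=2) = (3/4, 1/4) → H(X|Y=2) = 0.811278
H(X|Y) = (8/23)·0.811278 + (7/23)·0.000000 + (8/23)·0.811278 = 0.56437 bits

I(X;Y) = H(X) - H(X|Y) = 0.99864 - 0.56437 = 0.4343 bits

Cross-check via I(X;Y) = H(X) + H(Y) - H(X,Y): computing H(Y) from the column sums and H(X,Y) from the 6 cells in the same way gives H(Y) = 1.58219 bits and H(X,Y) = 2.14656 bits, so
I(X;Y) = 0.99864 + 1.58219 - 2.14656 = 0.4343 bits ✓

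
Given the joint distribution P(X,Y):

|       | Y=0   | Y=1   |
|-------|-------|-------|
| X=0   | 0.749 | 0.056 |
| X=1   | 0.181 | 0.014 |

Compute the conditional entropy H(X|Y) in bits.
0.7118 bits

H(X|Y) = H(X,Y) - H(Y)

H(X,Y) = -Σ_{x,y} P(x,y) log₂ P(x,y). Per-cell terms -P(x,y)·log₂P(x,y):
  X=0: 0.31230, 0.23287
  X=1: 0.44633, 0.08622
Sum of the 4 terms: H(X,Y) = 1.0777 bits

Marginal of Y (column sums):
  P(Y=0) = 0.749 + 0.181 = 0.930
  P(Y=1) = 0.056 + 0.014 = 0.070
H(Y) = -[0.930·log₂(0.930) + 0.070·log₂(0.070)]
  = 0.09737 + 0.26856 = 0.3659 bits

H(X|Y) = H(X,Y) - H(Y) = 1.0777 - 0.3659 = 0.7118 bits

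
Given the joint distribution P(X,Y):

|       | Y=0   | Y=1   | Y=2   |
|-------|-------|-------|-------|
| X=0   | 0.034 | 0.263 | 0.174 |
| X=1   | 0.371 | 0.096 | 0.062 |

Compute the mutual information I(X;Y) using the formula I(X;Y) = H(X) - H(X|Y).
0.3323 bits

I(X;Y) = H(X) - H(X|Y)

Marginal of X (row sums):
  P(X=0) = 0.034 + 0.263 + 0.174 = 0.471
  P(X=1) = 0.371 + 0.096 + 0.062 = 0.529
H(X) = -[0.471·log₂(0.471) + 0.529·log₂(0.529)]
  = 0.51160 + 0.48597 = 0.9976 bits

Marginal of Y (column sums):
  P(Y=0) = 0.034 + 0.371 = 0.405
  P(Y=1) = 0.263 + 0.096 = 0.359
  P(Y=2) = 0.174 + 0.062 = 0.236
H(X|Y) = Σ_y P(y)·H(X|Y=y):
  Y=0: P(Y=0) = 0.405, P(X|Y=0) = (34/405, 371/405) → H(X|Y=0) = 0.41595
  Y=1: P(Y=1) = 0.359, P(X|Y=1) = (263/359, 96/359) → H(X|Y=1) = 0.83772
  Y=2: P(Y=2) = 0.236, P(X|Y=2) = (87/118, 31/118) → H(X|Y=2) = 0.83081
H(X|Y) = 0.405·0.41595 + 0.359·0.83772 + 0.236·0.83081 = 0.6653 bits

I(X;Y) = H(X) - H(X|Y) = 0.9976 - 0.6653 = 0.3323 bits

Cross-check via I(X;Y) = H(X) + H(Y) - H(X,Y): computing H(Y) from the column sums and H(X,Y) from the 6 cells in the same way gives H(Y) = 1.5503 bits and H(X,Y) = 2.2156 bits, so
I(X;Y) = 0.9976 + 1.5503 - 2.2156 = 0.3323 bits ✓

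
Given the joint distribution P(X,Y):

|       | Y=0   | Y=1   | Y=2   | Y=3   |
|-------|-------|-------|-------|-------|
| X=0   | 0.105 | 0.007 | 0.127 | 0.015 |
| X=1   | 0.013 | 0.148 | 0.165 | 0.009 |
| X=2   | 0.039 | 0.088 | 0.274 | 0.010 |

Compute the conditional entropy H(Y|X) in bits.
1.3513 bits

H(Y|X) = H(X,Y) - H(X)

H(X,Y) = -Σ_{x,y} P(x,y) log₂ P(x,y). Per-cell terms -P(x,y)·log₂P(x,y):
  X=0: 0.341412, 0.050109, 0.378092, 0.090883
  X=1: 0.081449, 0.407937, 0.428911, 0.061163
  X=2: 0.182535, 0.308559, 0.511764, 0.066439
Sum of the 12 terms: H(X,Y) = 2.90925 bits

Marginal of X (row sums):
  P(X=0) = 0.105 + 0.007 + 0.127 + 0.015 = 0.254
  P(X=1) = 0.013 + 0.148 + 0.165 + 0.009 = 0.335
  P(X=2) = 0.039 + 0.088 + 0.274 + 0.010 = 0.411
H(X) = -[0.254·log₂(0.254) + 0.335·log₂(0.335) + 0.411·log₂(0.411)]
  = 0.502183 + 0.528552 + 0.527227 = 1.55796 bits

H(Y|X) = H(X,Y) - H(X) = 2.90925 - 1.55796 = 1.3513 bits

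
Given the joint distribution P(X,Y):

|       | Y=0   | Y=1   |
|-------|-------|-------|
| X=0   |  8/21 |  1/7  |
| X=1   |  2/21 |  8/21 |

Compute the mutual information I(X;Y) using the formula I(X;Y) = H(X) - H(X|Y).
0.2118 bits

I(X;Y) = H(X) - H(X|Y)

Marginal of X (row sums):
  P(X=0) = 8/21 + 1/7 = 11/21
  P(X=1) = 2/21 + 8/21 = 10/21
H(X) = -[(11/21)·log₂(11/21) + (10/21)·log₂(10/21)]
  = 0.48865 + 0.50971 = 0.99836 bits

Marginal of Y (column sums):
  P(Y=0) = 8/21 + 2/21 = 10/21
  P(Y=1) = 1/7 + 8/21 = 11/21
H(X|Y) = Σ_y P(y)·H(X|Y=y):
  Y=0: P(Y=0) = 10/21, P(X|Y=0) = (4/5, 1/5) → H(X|Y=0) = 0.72193
  Y=1: P(Y=1) = 11/21, P(X|Y=1) = (3/11, 8/11) → H(X|Y=1) = 0.84535
H(X|Y) = (10/21)·0.72193 + (11/21)·0.84535 = 0.78658 bits

I(X;Y) = H(X) - H(X|Y) = 0.99836 - 0.78658 = 0.2118 bits

Cross-check via I(X;Y) = H(X) + H(Y) - H(X,Y): computing H(Y) from the column sums and H(X,Y) from the 4 cells in the same way gives H(Y) = 0.99836 bits and H(X,Y) = 1.78494 bits, so
I(X;Y) = 0.99836 + 0.99836 - 1.78494 = 0.2118 bits ✓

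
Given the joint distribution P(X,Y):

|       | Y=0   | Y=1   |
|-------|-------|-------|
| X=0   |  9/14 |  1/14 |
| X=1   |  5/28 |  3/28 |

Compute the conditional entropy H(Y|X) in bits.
0.6077 bits

H(Y|X) = H(X,Y) - H(X)

H(X,Y) = -Σ_{x,y} P(x,y) log₂ P(x,y). Per-cell terms -P(x,y)·log₂P(x,y):
  X=0: 0.40978, 0.27195
  X=1: 0.44383, 0.34526
Sum of the 4 terms: H(X,Y) = 1.4708 bits

Marginal of X (row sums):
  P(X=0) = 9/14 + 1/14 = 5/7
  P(X=1) = 5/28 + 3/28 = 2/7
H(X) = -[(5/7)·log₂(5/7) + (2/7)·log₂(2/7)]
  = 0.34673 + 0.51639 = 0.8631 bits

H(Y|X) = H(X,Y) - H(X) = 1.4708 - 0.8631 = 0.6077 bits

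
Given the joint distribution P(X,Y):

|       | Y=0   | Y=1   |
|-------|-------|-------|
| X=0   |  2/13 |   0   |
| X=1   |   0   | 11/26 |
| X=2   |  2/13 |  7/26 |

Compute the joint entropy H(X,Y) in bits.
1.8656 bits

H(X,Y) = -Σ_{x,y} P(x,y) log₂ P(x,y). Per-cell terms -P(x,y)·log₂P(x,y):
  X=0: 0.41545, 0.00000
  X=1: 0.00000, 0.52504
  X=2: 0.41545, 0.50968
  (cells with P = 0 contribute 0)
Sum of the 6 terms: H(X,Y) = 1.8656 bits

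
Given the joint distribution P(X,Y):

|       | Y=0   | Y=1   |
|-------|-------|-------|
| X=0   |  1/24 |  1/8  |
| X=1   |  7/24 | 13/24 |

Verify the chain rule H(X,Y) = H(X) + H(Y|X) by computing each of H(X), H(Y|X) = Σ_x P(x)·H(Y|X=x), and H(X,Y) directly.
H(X) = 0.6500 bits, H(Y|X) = 0.9136 bits, H(X,Y) = 1.5636 bits

Marginal of X (row sums):
  P(X=0) = 1/24 + 1/8 = 1/6
  P(X=1) = 7/24 + 13/24 = 5/6
H(X) = -[(1/6)·log₂(1/6) + (5/6)·log₂(5/6)]
  = 0.4308 + 0.2192 = 0.6500 bits

H(Y|X) = Σ_x P(x)·H(Y|X=x):
  X=0: P(X=0) = 1/6, P(Y|X=0) = (1/4, 3/4) → H(Y|X=0) = 0.8113
  X=1: P(X=1) = 5/6, P(Y|X=1) = (7/20, 13/20) → H(Y|X=1) = 0.9341
H(Y|X) = (1/6)·0.8113 + (5/6)·0.9341 = 0.9136 bits

H(X,Y) = -Σ_{x,y} P(x,y) log₂ P(x,y). Per-cell terms -P(x,y)·log₂P(x,y):
  X=0: 0.1910, 0.3750
  X=1: 0.5185, 0.4791
Sum of the 4 terms: H(X,Y) = 1.5636 bits

Chain rule check:
  H(X) + H(Y|X) = 0.6500 + 0.9136 = 1.5636 bits
  H(X,Y) = 1.5636 bits
✓ Chain rule verified.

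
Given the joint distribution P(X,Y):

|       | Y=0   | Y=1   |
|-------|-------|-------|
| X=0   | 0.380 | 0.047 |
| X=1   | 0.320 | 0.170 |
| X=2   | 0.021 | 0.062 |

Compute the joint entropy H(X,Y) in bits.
2.0642 bits

H(X,Y) = -Σ_{x,y} P(x,y) log₂ P(x,y). Per-cell terms -P(x,y)·log₂P(x,y):
  X=0: 0.53045, 0.20733
  X=1: 0.52603, 0.43459
  X=2: 0.11704, 0.24872
Sum of the 6 terms: H(X,Y) = 2.0642 bits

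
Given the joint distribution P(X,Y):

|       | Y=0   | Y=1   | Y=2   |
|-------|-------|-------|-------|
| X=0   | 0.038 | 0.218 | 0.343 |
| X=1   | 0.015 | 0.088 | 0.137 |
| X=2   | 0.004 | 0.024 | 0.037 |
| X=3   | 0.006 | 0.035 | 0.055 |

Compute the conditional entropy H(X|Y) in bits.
1.5179 bits

H(X|Y) = H(X,Y) - H(Y)

H(X,Y) = -Σ_{x,y} P(x,y) log₂ P(x,y). Per-cell terms -P(x,y)·log₂P(x,y):
  X=0: 0.17928, 0.47908, 0.52950
  X=1: 0.09088, 0.30856, 0.39288
  X=2: 0.03186, 0.12914, 0.17598
  X=3: 0.04428, 0.16928, 0.23014
Sum of the 12 terms: H(X,Y) = 2.7609 bits

Marginal of Y (column sums):
  P(Y=0) = 0.038 + 0.015 + 0.004 + 0.006 = 0.063
  P(Y=1) = 0.218 + 0.088 + 0.024 + 0.035 = 0.365
  P(Y=2) = 0.343 + 0.137 + 0.037 + 0.055 = 0.572
H(Y) = -[0.063·log₂(0.063) + 0.365·log₂(0.365) + 0.572·log₂(0.572)]
  = 0.25128 + 0.53072 + 0.46098 = 1.2430 bits

H(X|Y) = H(X,Y) - H(Y) = 2.7609 - 1.2430 = 1.5179 bits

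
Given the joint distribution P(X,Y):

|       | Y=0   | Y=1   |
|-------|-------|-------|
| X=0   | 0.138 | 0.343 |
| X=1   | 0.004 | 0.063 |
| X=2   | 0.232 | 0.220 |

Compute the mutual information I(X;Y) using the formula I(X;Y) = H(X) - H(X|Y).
0.0642 bits

I(X;Y) = H(X) - H(X|Y)

Marginal of X (row sums):
  P(X=0) = 0.138 + 0.343 = 0.481
  P(X=1) = 0.004 + 0.063 = 0.067
  P(X=2) = 0.232 + 0.220 = 0.452
H(X) = -[0.481·log₂(0.481) + 0.067·log₂(0.067) + 0.452·log₂(0.452)]
  = 0.5079 + 0.2613 + 0.5178 = 1.2870 bits

Marginal of Y (column sums):
  P(Y=0) = 0.138 + 0.004 + 0.232 = 0.374
  P(Y=1) = 0.343 + 0.063 + 0.220 = 0.626
H(X|Y) = Σ_y P(y)·H(X|Y=y):
  Y=0: P(Y=0) = 0.374, P(X|Y=0) = (69/187, 2/187, 116/187) → H(X|Y=0) = 1.0281
  Y=1: P(Y=1) = 0.626, P(X|Y=1) = (343/626, 63/626, 110/313) → H(X|Y=1) = 1.3392
H(X|Y) = 0.374·1.0281 + 0.626·1.3392 = 1.2228 bits

I(X;Y) = H(X) - H(X|Y) = 1.2870 - 1.2228 = 0.0642 bits

Cross-check via I(X;Y) = H(X) + H(Y) - H(X,Y): computing H(Y) from the column sums and H(X,Y) from the 6 cells in the same way gives H(Y) = 0.9537 bits and H(X,Y) = 2.1765 bits, so
I(X;Y) = 1.2870 + 0.9537 - 2.1765 = 0.0642 bits ✓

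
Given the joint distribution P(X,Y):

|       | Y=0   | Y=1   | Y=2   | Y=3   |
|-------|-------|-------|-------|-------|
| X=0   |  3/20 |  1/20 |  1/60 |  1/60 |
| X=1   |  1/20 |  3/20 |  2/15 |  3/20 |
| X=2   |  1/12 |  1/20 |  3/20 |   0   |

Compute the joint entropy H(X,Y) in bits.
3.1737 bits

H(X,Y) = -Σ_{x,y} P(x,y) log₂ P(x,y). Per-cell terms -P(x,y)·log₂P(x,y):
  X=0: 0.41054, 0.21610, 0.09845, 0.09845
  X=1: 0.21610, 0.41054, 0.38759, 0.41054
  X=2: 0.29875, 0.21610, 0.41054, 0.00000
  (cells with P = 0 contribute 0)
Sum of the 12 terms: H(X,Y) = 3.1737 bits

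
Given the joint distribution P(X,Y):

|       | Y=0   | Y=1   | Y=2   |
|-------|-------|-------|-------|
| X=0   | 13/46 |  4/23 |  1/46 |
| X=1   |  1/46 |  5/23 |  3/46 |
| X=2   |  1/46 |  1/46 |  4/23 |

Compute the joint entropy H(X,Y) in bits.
2.6088 bits

H(X,Y) = -Σ_{x,y} P(x,y) log₂ P(x,y). Per-cell terms -P(x,y)·log₂P(x,y):
  X=0: 0.51523, 0.43888, 0.12008
  X=1: 0.12008, 0.47862, 0.25687
  X=2: 0.12008, 0.12008, 0.43888
Sum of the 9 terms: H(X,Y) = 2.6088 bits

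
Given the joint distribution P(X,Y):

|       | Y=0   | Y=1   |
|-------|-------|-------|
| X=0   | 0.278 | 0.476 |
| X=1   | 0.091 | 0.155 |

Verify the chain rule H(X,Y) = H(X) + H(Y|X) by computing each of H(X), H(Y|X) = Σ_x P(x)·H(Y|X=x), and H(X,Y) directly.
H(X) = 0.8049 bits, H(Y|X) = 0.9499 bits, H(X,Y) = 1.7548 bits

Marginal of X (row sums):
  P(X=0) = 0.278 + 0.476 = 0.754
  P(X=1) = 0.091 + 0.155 = 0.246
H(X) = -[0.754·log₂(0.754) + 0.246·log₂(0.246)]
  = 0.3072 + 0.4977 = 0.8049 bits

H(Y|X) = Σ_x P(x)·H(Y|X=x):
  X=0: P(X=0) = 0.754, P(Y|X=0) = (139/377, 238/377) → H(Y|X=0) = 0.9497
  X=1: P(X=1) = 0.246, P(Y|X=1) = (91/246, 155/246) → H(Y|X=1) = 0.9506
H(Y|X) = 0.754·0.9497 + 0.246·0.9506 = 0.9499 bits

H(X,Y) = -Σ_{x,y} P(x,y) log₂ P(x,y). Per-cell terms -P(x,y)·log₂P(x,y):
  X=0: 0.5134, 0.5098
  X=1: 0.3147, 0.4169
Sum of the 4 terms: H(X,Y) = 1.7548 bits

Chain rule check:
  H(X) + H(Y|X) = 0.8049 + 0.9499 = 1.7548 bits
  H(X,Y) = 1.7548 bits
✓ Chain rule verified.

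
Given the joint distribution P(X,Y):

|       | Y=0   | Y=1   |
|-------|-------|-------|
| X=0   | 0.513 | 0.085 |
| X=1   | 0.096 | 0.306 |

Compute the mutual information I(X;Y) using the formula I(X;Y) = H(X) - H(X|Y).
0.2939 bits

I(X;Y) = H(X) - H(X|Y)

Marginal of X (row sums):
  P(X=0) = 0.513 + 0.085 = 0.598
  P(X=1) = 0.096 + 0.306 = 0.402
H(X) = -[0.598·log₂(0.598) + 0.402·log₂(0.402)]
  = 0.4436 + 0.5285 = 0.9721 bits

Marginal of Y (column sums):
  P(Y=0) = 0.513 + 0.096 = 0.609
  P(Y=1) = 0.085 + 0.306 = 0.391
H(X|Y) = Σ_y P(y)·H(X|Y=y):
  Y=0: P(Y=0) = 0.609, P(X|Y=0) = (171/203, 32/203) → H(X|Y=0) = 0.6286
  Y=1: P(Y=1) = 0.391, P(X|Y=1) = (5/23, 18/23) → H(X|Y=1) = 0.7554
H(X|Y) = 0.609·0.6286 + 0.391·0.7554 = 0.6782 bits

I(X;Y) = H(X) - H(X|Y) = 0.9721 - 0.6782 = 0.2939 bits

Cross-check via I(X;Y) = H(X) + H(Y) - H(X,Y): computing H(Y) from the column sums and H(X,Y) from the 4 cells in the same way gives H(Y) = 0.9654 bits and H(X,Y) = 1.6436 bits, so
I(X;Y) = 0.9721 + 0.9654 - 1.6436 = 0.2939 bits ✓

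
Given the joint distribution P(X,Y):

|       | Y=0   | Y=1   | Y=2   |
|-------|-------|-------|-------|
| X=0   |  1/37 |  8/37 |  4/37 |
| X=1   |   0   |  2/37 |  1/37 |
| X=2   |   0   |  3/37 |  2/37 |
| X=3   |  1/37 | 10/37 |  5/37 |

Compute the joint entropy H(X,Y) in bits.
2.8964 bits

H(X,Y) = -Σ_{x,y} P(x,y) log₂ P(x,y). Per-cell terms -P(x,y)·log₂P(x,y):
  X=0: 0.14080, 0.47772, 0.34697
  X=1: 0.00000, 0.22754, 0.14080
  X=2: 0.00000, 0.29388, 0.22754
  X=3: 0.14080, 0.51014, 0.39021
  (cells with P = 0 contribute 0)
Sum of the 12 terms: H(X,Y) = 2.8964 bits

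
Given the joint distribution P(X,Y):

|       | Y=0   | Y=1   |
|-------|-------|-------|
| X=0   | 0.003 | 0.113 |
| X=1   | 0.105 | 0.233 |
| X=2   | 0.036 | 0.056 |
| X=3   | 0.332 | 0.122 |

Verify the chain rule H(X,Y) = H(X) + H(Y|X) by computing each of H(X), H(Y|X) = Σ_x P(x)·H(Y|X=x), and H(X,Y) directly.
H(X) = 1.7233 bits, H(Y|X) = 0.7923 bits, H(X,Y) = 2.5156 bits

Marginal of X (row sums):
  P(X=0) = 0.003 + 0.113 = 0.116
  P(X=1) = 0.105 + 0.233 = 0.338
  P(X=2) = 0.036 + 0.056 = 0.092
  P(X=3) = 0.332 + 0.122 = 0.454
H(X) = -[0.116·log₂(0.116) + 0.338·log₂(0.338) + 0.092·log₂(0.092) + 0.454·log₂(0.454)]
  = 0.36051 + 0.52894 + 0.31668 + 0.51721 = 1.7233 bits

H(Y|X) = Σ_x P(x)·H(Y|X=x):
  X=0: P(X=0) = 0.116, P(Y|X=0) = (3/116, 113/116) → H(Y|X=0) = 0.17320
  X=1: P(X=1) = 0.338, P(Y|X=1) = (105/338, 233/338) → H(Y|X=1) = 0.89392
  X=2: P(X=2) = 0.092, P(Y|X=2) = (9/23, 14/23) → H(Y|X=2) = 0.96564
  X=3: P(X=3) = 0.454, P(Y|X=3) = (166/227, 61/227) → H(Y|X=3) = 0.83963
H(Y|X) = 0.116·0.17320 + 0.338·0.89392 + 0.092·0.96564 + 0.454·0.83963 = 0.7923 bits

H(X,Y) = -Σ_{x,y} P(x,y) log₂ P(x,y). Per-cell terms -P(x,y)·log₂P(x,y):
  X=0: 0.02514, 0.35545
  X=1: 0.34141, 0.48967
  X=2: 0.17265, 0.23287
  X=3: 0.52813, 0.37028
Sum of the 8 terms: H(X,Y) = 2.5156 bits

Chain rule check:
  H(X) + H(Y|X) = 1.7233 + 0.7923 = 2.5156 bits
  H(X,Y) = 2.5156 bits
✓ Chain rule verified.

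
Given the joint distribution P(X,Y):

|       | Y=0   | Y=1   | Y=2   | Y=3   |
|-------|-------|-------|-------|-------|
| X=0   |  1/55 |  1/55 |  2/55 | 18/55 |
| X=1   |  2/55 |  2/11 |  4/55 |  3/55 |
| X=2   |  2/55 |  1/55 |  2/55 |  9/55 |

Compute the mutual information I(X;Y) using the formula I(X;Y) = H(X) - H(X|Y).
0.3196 bits

I(X;Y) = H(X) - H(X|Y)

Marginal of X (row sums):
  P(X=0) = 1/55 + 1/55 + 2/55 + 18/55 = 2/5
  P(X=1) = 2/55 + 2/11 + 4/55 + 3/55 = 19/55
  P(X=2) = 2/55 + 1/55 + 2/55 + 9/55 = 14/55
H(X) = -[(2/5)·log₂(2/5) + (19/55)·log₂(19/55) + (14/55)·log₂(14/55)]
  = 0.528771 + 0.529731 + 0.502474 = 1.56098 bits

Marginal of Y (column sums):
  P(Y=0) = 1/55 + 2/55 + 2/55 = 1/11
  P(Y=1) = 1/55 + 2/11 + 1/55 = 12/55
  P(Y=2) = 2/55 + 4/55 + 2/55 = 8/55
  P(Y=3) = 18/55 + 3/55 + 9/55 = 6/11
H(X|Y) = Σ_y P(y)·H(X|Y=y):
  Y=0: P(Y=0) = 1/11, P(X|Y=0) = (1/5, 2/5, 2/5) → H(X|Y=0) = 1.521928
  Y=1: P(Y=1) = 12/55, P(X|Y=1) = (1/12, 5/6, 1/12) → H(X|Y=1) = 0.816689
  Y=2: P(Y=2) = 8/55, P(X|Y=2) = (1/4, 1/2, 1/4) → H(X|Y=2) = 1.500000
  Y=3: P(Y=3) = 6/11, P(X|Y=3) = (3/5, 1/10, 3/10) → H(X|Y=3) = 1.295462
H(X|Y) = (1/11)·1.521928 + (12/55)·0.816689 + (8/55)·1.500000 + (6/11)·1.295462 = 1.24134 bits

I(X;Y) = H(X) - H(X|Y) = 1.56098 - 1.24134 = 0.3196 bits

Cross-check via I(X;Y) = H(X) + H(Y) - H(X,Y): computing H(Y) from the column sums and H(X,Y) from the 12 cells in the same way gives H(Y) = 1.67525 bits and H(X,Y) = 2.91659 bits, so
I(X;Y) = 1.56098 + 1.67525 - 2.91659 = 0.3196 bits ✓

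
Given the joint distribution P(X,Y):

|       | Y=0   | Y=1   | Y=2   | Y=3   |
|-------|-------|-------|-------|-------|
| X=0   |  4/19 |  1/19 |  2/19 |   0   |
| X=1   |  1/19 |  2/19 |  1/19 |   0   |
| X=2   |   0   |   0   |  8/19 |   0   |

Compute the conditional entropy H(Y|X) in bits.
0.8238 bits

H(Y|X) = H(X,Y) - H(X)

H(X,Y) = -Σ_{x,y} P(x,y) log₂ P(x,y). Per-cell terms -P(x,y)·log₂P(x,y):
  X=0: 0.47325, 0.22358, 0.34189, 0.00000
  X=1: 0.22358, 0.34189, 0.22358, 0.00000
  X=2: 0.00000, 0.00000, 0.52544, 0.00000
  (cells with P = 0 contribute 0)
Sum of the 12 terms: H(X,Y) = 2.3532 bits

Marginal of X (row sums):
  P(X=0) = 4/19 + 1/19 + 2/19 + 0 = 7/19
  P(X=1) = 1/19 + 2/19 + 1/19 + 0 = 4/19
  P(X=2) = 0 + 0 + 8/19 + 0 = 8/19
H(X) = -[(7/19)·log₂(7/19) + (4/19)·log₂(4/19) + (8/19)·log₂(8/19)]
  = 0.53074 + 0.47325 + 0.52544 = 1.5294 bits

H(Y|X) = H(X,Y) - H(X) = 2.3532 - 1.5294 = 0.8238 bits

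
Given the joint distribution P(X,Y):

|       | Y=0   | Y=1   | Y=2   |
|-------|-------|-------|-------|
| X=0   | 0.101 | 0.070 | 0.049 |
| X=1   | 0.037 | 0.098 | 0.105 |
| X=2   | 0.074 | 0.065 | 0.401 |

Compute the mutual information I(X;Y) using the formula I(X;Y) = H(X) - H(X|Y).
0.1657 bits

I(X;Y) = H(X) - H(X|Y)

Marginal of X (row sums):
  P(X=0) = 0.101 + 0.070 + 0.049 = 0.220
  P(X=1) = 0.037 + 0.098 + 0.105 = 0.240
  P(X=2) = 0.074 + 0.065 + 0.401 = 0.540
H(X) = -[0.220·log₂(0.220) + 0.240·log₂(0.240) + 0.540·log₂(0.540)]
  = 0.480573 + 0.494134 + 0.480043 = 1.45475 bits

Marginal of Y (column sums):
  P(Y=0) = 0.101 + 0.037 + 0.074 = 0.212
  P(Y=1) = 0.070 + 0.098 + 0.065 = 0.233
  P(Y=2) = 0.049 + 0.105 + 0.401 = 0.555
H(X|Y) = Σ_y P(y)·H(X|Y=y):
  Y=0: P(Y=0) = 0.212, P(X|Y=0) = (101/212, 37/212, 37/106) → H(X|Y=0) = 1.479200
  Y=1: P(Y=1) = 0.233, P(X|Y=1) = (70/233, 98/233, 65/233) → H(X|Y=1) = 1.560558
  Y=2: P(Y=2) = 0.555, P(X|Y=2) = (49/555, 7/37, 401/555) → H(X|Y=2) = 1.102385
H(X|Y) = 0.212·1.479200 + 0.233·1.560558 + 0.555·1.102385 = 1.28902 bits

I(X;Y) = H(X) - H(X|Y) = 1.45475 - 1.28902 = 0.1657 bits

Cross-check via I(X;Y) = H(X) + H(Y) - H(X,Y): computing H(Y) from the column sums and H(X,Y) from the 9 cells in the same way gives H(Y) = 1.43554 bits and H(X,Y) = 2.72456 bits, so
I(X;Y) = 1.45475 + 1.43554 - 2.72456 = 0.1657 bits ✓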